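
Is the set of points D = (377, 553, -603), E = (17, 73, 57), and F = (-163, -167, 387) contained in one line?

Yes

DE = (-360, -480, 660), DF = (-540, -720, 990).
DE × DF = (0, 0, 0).
The cross product vanishes, so the three points are collinear.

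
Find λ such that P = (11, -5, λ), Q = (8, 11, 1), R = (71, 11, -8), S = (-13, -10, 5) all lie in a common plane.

Coplanarity ⇔ det[PQ; PR; PS] = 0.
Expanding, this is linear in λ: (1323)λ + (-1764) = 0.
So λ = 4/3.

4/3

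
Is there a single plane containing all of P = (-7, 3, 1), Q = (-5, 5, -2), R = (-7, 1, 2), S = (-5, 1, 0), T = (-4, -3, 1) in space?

Yes

The plane through P, Q, R has normal n = PQ × PR = (-4, -2, -4) and equation n·X = 18.
Checking the remaining points: n·S = 18, n·T = 18.
All equal 18, so all 5 points lie in one plane.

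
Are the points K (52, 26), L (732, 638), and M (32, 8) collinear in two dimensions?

KL = (680, 612), KM = (-20, -18).
Checking proportionality: KM = -1/34·KL, so the vectors are parallel and the points are collinear.

Yes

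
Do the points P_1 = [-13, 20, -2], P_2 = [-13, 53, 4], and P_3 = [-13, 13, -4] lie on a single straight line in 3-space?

P_1P_2 = (0, 33, 6), P_1P_3 = (0, -7, -2).
P_1P_2 × P_1P_3 = (-24, 0, 0).
The cross product is nonzero, so the points do not lie on one line.

No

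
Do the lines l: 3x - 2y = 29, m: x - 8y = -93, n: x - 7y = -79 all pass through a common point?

The three lines meet at one point iff the augmented coefficient matrix [aᵢ bᵢ cᵢ] has rank < 3, i.e. its determinant vanishes.
Here the determinant is 0.
It vanishes, so the lines are concurrent at (19, 14).

Yes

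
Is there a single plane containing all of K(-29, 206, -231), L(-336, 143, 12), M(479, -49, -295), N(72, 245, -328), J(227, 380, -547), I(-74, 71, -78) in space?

The plane through K, L, M has normal n = KL × KM = (65997, 103796, 110289) and equation n·P = -6008696.
Checking the remaining points: n·N = -5992988, n·J = -5904284, n·I = -6116804.
Since n·N = -5992988 ≠ -6008696, N is off the plane and the points are not all coplanar.

No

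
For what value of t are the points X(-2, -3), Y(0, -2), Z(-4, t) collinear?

-4

The three points are collinear iff det[XY; XZ] = 0.
This determinant is linear in t: (2)t + (8) = 0, so t = -4.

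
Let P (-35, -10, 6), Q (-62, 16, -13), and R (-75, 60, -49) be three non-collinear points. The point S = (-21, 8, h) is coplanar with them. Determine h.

-11

Coplanarity requires PQ · (PR × PS) = 0.
PQ = (-27, 26, -19), PR = (-40, 70, -55); the triple product is linear in h with coefficient -850 and constant term -9350.
Setting it to zero: h = -11.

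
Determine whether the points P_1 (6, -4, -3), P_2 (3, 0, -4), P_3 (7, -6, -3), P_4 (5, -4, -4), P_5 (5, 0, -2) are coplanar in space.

Yes

The plane through P_1, P_2, P_3 has normal n = P_1P_2 × P_1P_3 = (-2, -1, 2) and equation n·P = -14.
Checking the remaining points: n·P_4 = -14, n·P_5 = -14.
All equal -14, so all 5 points lie in one plane.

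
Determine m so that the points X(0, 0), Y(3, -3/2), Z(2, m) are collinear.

-1

Collinearity: (Z − X) must be parallel to (Y − X) = (3, -3/2).
Cross-multiplying the components: (m − 0)·(3) = (2)·(-3/2).
Solving gives m = -1.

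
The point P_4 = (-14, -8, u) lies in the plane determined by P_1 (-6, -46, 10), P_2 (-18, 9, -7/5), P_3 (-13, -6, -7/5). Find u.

A normal to the plane is n = P_1P_2 × P_1P_3 = (-171, -57, -95).
P_4 lies in the plane iff n · P_1P_4 = 0.
This gives (-95)u + (152) = 0, so u = 8/5.

8/5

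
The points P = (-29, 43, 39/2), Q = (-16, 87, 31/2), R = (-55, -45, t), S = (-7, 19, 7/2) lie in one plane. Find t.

Normal to plane PQS: n = (-800, 120, -1280); plane equation n·X = 3400.
Requiring n·R = 3400: (-1280)t + (38600) = 3400.
So t = 55/2.

55/2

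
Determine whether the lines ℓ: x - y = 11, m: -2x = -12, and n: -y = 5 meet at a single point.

The three lines meet at one point iff the augmented coefficient matrix [aᵢ bᵢ cᵢ] has rank < 3, i.e. its determinant vanishes.
Here the determinant is 0.
It vanishes, so the lines are concurrent at (6, -5).

Yes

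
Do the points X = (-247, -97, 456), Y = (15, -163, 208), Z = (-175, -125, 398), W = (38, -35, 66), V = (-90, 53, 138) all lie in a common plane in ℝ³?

No

The plane through X, Y, Z has normal n = XY × XZ = (-3116, -2660, -2584) and equation n·P = -150632.
Checking the remaining points: n·W = -195852, n·V = -217132.
Since n·W = -195852 ≠ -150632, W is off the plane and the points are not all coplanar.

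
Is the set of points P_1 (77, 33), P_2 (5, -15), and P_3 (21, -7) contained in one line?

P_1P_2 = (-72, -48), P_1P_3 = (-56, -40).
If collinear, P_1P_3 would be a scalar multiple of P_1P_2. But (-72)·(-40) ≠ (-48)·(-56) (difference 192), so they are not parallel; the points are not collinear.

No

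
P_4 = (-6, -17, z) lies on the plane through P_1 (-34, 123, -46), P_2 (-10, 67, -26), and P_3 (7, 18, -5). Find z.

A normal to the plane is n = P_1P_2 × P_1P_3 = (-196, -164, -224).
P_4 lies in the plane iff n · P_1P_4 = 0.
This gives (-224)z + (7168) = 0, so z = 32.

32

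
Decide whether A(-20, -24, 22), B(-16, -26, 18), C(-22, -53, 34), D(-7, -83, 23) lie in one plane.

With A as base: AB = (4, -2, -4), AC = (-2, -29, 12), AD = (13, -59, 1).
AC × AD = (679, 158, 495).
AB · (AC × AD) = 420.
Since 420 ≠ 0, the four points are not coplanar.

No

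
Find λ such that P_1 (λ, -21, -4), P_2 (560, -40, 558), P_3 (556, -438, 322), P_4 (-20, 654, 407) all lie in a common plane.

-38

The points are coplanar iff P_1P_2 · (P_1P_3 × P_1P_4) = 0.
Expanding, this is linear in λ: (-223882)λ + (-8507516) = 0.
So λ = -38.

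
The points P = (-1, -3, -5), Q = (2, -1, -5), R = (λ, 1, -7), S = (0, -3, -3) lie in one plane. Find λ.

4

The points are coplanar iff PQ · (PR × PS) = 0.
Expanding, this is linear in λ: (-4)λ + (16) = 0.
So λ = 4.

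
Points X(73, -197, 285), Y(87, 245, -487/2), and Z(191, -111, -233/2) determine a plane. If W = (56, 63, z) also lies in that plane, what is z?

79/2

Coplanarity requires XY · (XZ × XW) = 0.
XY = (14, 442, -1057/2), XZ = (118, 86, -803/2); the triple product is linear in z with coefficient -50952 and constant term 2012604.
Setting it to zero: z = 79/2.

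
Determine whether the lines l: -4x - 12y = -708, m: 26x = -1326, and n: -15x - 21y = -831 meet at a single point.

Yes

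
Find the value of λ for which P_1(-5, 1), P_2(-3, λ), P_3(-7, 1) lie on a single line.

The three points are collinear iff det[P_1P_2; P_1P_3] = 0.
This determinant is linear in λ: (2)λ + (-2) = 0, so λ = 1.

1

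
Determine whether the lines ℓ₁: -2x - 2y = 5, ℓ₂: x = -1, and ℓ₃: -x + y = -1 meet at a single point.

Lines aᵢx + bᵢy = cᵢ with pairwise distinct directions are concurrent exactly when det[aᵢ bᵢ cᵢ] = 0.
Here the determinant is -1.
Nonzero, so no common point exists.

No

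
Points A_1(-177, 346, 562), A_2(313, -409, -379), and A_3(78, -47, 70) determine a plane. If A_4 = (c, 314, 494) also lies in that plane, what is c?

Coplanarity requires A_1A_2 · (A_1A_3 × A_1A_4) = 0.
A_1A_2 = (490, -755, -941), A_1A_3 = (255, -393, -492); the triple product is linear in c with coefficient 1647 and constant term 258579.
Setting it to zero: c = -157.

-157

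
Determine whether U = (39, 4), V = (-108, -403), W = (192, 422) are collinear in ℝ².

No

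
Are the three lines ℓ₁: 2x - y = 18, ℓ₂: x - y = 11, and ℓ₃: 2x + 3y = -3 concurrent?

The three lines meet at one point iff the augmented coefficient matrix [aᵢ bᵢ cᵢ] has rank < 3, i.e. its determinant vanishes.
Here the determinant is 5.
Nonzero, so no common point exists.

No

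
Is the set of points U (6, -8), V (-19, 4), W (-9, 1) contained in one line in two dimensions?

UV = (-25, 12), UW = (-15, 9).
det[UV; UW] = (-25)(9) − (12)(-15) = -45.
The determinant is nonzero, so they are not collinear.

No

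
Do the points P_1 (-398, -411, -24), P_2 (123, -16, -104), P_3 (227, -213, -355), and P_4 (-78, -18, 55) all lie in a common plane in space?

Yes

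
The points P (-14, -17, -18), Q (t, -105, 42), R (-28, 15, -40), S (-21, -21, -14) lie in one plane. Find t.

28

Normal to plane PRS: n = (40, 210, 280); plane equation n·X = -9170.
Requiring n·Q = -9170: (40)t + (-10290) = -9170.
So t = 28.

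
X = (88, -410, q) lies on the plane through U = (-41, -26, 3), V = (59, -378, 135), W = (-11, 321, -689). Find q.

60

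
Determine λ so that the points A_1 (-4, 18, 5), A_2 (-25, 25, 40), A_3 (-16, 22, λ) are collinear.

Collinearity requires A_1A_2 × A_1A_3 = 0; each component is linear in λ.
The x-component gives (7)λ + (-175) = 0, so λ = 25.
The remaining components then also vanish.

25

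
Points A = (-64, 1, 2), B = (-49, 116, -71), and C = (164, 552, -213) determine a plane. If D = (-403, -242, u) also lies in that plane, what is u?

-109

Coplanarity requires AB · (AC × AD) = 0.
AB = (15, 115, -73), AC = (228, 551, -215); the triple product is linear in u with coefficient -17955 and constant term -1957095.
Setting it to zero: u = -109.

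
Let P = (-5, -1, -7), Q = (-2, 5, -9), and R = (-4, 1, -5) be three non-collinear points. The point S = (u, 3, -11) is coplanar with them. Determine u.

-3

Coplanarity requires PQ · (PR × PS) = 0.
PQ = (3, 6, -2), PR = (1, 2, 2); the triple product is linear in u with coefficient 16 and constant term 48.
Setting it to zero: u = -3.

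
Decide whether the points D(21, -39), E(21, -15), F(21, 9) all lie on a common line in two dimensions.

Yes

DE = (0, 24), DF = (0, 48).
Checking proportionality: DF = 2·DE, so the vectors are parallel and the points are collinear.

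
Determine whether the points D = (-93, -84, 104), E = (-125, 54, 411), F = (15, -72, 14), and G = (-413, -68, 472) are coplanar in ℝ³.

No

The four points are coplanar iff the 3×3 determinant with rows DE, DF, DG is zero.
Rows: (-32, 138, 307), (108, 12, -90), (-320, 16, 368).
Expanding along the first row: (-32)(5856) − (138)(10944) + (307)(5568) = 11712.
Nonzero ⇒ not coplanar.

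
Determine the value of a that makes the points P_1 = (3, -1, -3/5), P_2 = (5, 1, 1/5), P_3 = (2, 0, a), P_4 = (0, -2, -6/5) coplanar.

-2/5

Normal to plane P_1P_2P_4: n = (-2/5, -6/5, 4); plane equation n·P = -12/5.
Requiring n·P_3 = -12/5: (4)a + (-4/5) = -12/5.
So a = -2/5.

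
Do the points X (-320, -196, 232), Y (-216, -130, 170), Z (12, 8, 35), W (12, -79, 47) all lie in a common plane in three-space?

With X as base: XY = (104, 66, -62), XZ = (332, 204, -197), XW = (332, 117, -185).
XZ × XW = (-14691, -3984, -28884).
XY · (XZ × XW) = 0.
The scalar triple product vanishes, so the four points are coplanar.

Yes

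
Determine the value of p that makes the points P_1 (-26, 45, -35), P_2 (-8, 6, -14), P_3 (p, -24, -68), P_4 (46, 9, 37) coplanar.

-68

Normal to plane P_1P_2P_4: n = (-2052, 216, 2160); plane equation n·P = -12528.
Requiring n·P_3 = -12528: (-2052)p + (-152064) = -12528.
So p = -68.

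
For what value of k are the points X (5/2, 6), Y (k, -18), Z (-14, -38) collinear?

The three points are collinear iff det[XY; XZ] = 0.
This determinant is linear in k: (-44)k + (-286) = 0, so k = -13/2.

-13/2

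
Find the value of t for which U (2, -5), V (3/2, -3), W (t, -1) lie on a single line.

Collinearity: (W − U) must be parallel to (V − U) = (-1/2, 2).
Cross-multiplying the components: (t − 2)·(2) = (4)·(-1/2).
Solving gives t = 1.

1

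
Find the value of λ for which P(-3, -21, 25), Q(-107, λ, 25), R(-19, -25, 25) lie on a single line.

Direction PR = (-16, -4, 0). From the x-coordinate of Q, the parameter along the line is τ = (-107 − (-3))/(-16) = 13/2.
Then λ = (-21) + 13/2·(-4) = -47.

-47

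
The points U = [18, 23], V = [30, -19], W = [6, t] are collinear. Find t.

The three points are collinear iff det[UV; UW] = 0.
This determinant is linear in t: (12)t + (-780) = 0, so t = 65.

65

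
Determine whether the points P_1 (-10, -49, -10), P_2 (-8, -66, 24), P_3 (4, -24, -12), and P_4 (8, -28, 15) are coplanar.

No

A normal to the plane through P_1, P_2, P_3 is n = P_1P_2 × P_1P_3 = (-816, 480, 288).
The plane has equation n·P = -18240. For P_4: n·P_4 = -15648.
-15648 ≠ -18240, so P_4 is off the plane.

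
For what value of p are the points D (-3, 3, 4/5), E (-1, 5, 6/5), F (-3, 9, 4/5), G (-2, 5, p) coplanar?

1

Normal to plane DEF: n = (-12/5, 0, 12); plane equation n·P = 84/5.
Requiring n·G = 84/5: (12)p + (24/5) = 84/5.
So p = 1.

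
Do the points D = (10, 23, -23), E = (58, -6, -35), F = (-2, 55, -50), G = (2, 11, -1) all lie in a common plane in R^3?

No

The four points are coplanar iff the 3×3 determinant with rows DE, DF, DG is zero.
Rows: (48, -29, -12), (-12, 32, -27), (-8, -12, 22).
Expanding along the first row: (48)(380) − (-29)(-480) + (-12)(400) = -480.
Nonzero ⇒ not coplanar.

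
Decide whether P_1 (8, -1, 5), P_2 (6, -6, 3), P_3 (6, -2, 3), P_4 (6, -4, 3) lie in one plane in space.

The four points are coplanar iff the 3×3 determinant with rows P_1P_2, P_1P_3, P_1P_4 is zero.
Rows: (-2, -5, -2), (-2, -1, -2), (-2, -3, -2).
Expanding along the first row: (-2)(-4) − (-5)(0) + (-2)(4) = 0.
Zero determinant ⇒ coplanar.

Yes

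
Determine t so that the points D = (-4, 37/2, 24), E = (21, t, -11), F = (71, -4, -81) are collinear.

Direction DF = (75, -45/2, -105). From the x-coordinate of E, the parameter along the line is τ = (21 − (-4))/75 = 1/3.
Then t = 37/2 + 1/3·(-45/2) = 11.

11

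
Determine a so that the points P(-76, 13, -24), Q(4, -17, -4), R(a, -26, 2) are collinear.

28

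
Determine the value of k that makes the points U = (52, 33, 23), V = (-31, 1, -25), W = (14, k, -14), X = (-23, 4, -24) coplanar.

18

The points are coplanar iff UV · (UW × UX) = 0.
Expanding, this is linear in k: (301)k + (-5418) = 0.
So k = 18.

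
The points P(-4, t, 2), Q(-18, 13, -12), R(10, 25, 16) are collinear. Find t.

19

Collinearity requires PQ × PR = 0; each component is linear in t.
The x-component gives (-28)t + (532) = 0, so t = 19.
The remaining components then also vanish.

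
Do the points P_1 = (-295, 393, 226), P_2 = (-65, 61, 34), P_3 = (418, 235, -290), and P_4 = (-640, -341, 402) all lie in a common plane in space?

Yes

The four points are coplanar iff the 3×3 determinant with rows P_1P_2, P_1P_3, P_1P_4 is zero.
Rows: (230, -332, -192), (713, -158, -516), (-345, -734, 176).
Expanding along the first row: (230)(-406552) − (-332)(-52532) + (-192)(-577852) = 0.
Zero determinant ⇒ coplanar.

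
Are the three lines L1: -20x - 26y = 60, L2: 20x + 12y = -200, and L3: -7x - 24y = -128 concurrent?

Intersecting L1 and L2: solving the 2×2 system gives (x, y) = (-16, 10).
Substitute into L3: (-7)(-16) + (-24)(10) = -128.
This equals -128, so (-16, 10) lies on all three lines and they are concurrent.

Yes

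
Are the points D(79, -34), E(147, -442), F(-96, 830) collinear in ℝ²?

DE = (68, -408), DF = (-175, 864).
If collinear, DF would be a scalar multiple of DE. But (68)·(864) ≠ (-408)·(-175) (difference -12648), so they are not parallel; the points are not collinear.

No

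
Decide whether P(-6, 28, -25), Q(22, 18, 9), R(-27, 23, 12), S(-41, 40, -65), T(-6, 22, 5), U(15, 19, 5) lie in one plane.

The plane through P, Q, R has normal n = PQ × PR = (-200, -1750, -350) and equation n·X = -39050.
Checking the remaining points: n·S = -39050, n·T = -39050, n·U = -38000.
Since n·U = -38000 ≠ -39050, U is off the plane and the points are not all coplanar.

No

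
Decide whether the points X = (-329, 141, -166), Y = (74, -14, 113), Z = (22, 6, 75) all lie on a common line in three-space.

XY = (403, -155, 279), XZ = (351, -135, 241).
Comparing components 2 and 3: (-155)(241) − (279)(-135) = 310 ≠ 0, so XY and XZ are not parallel and the points are not collinear.

No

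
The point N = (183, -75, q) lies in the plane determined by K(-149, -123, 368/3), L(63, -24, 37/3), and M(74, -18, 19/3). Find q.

Coplanarity requires KL · (KM × KN) = 0.
KL = (212, 99, -331/3), KM = (223, 105, -349/3); the triple product is linear in q with coefficient 183 and constant term 2928.
Setting it to zero: q = -16.

-16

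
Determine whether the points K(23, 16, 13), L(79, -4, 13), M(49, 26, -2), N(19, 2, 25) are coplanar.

Yes

A normal to the plane through K, L, M is n = KL × KM = (300, 840, 1080).
The plane has equation n·P = 34380. For N: n·N = 34380.
Equal, so N lies in the plane and all four are coplanar.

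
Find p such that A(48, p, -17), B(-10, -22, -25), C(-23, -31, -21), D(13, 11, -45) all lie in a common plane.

Coplanarity ⇔ det[AB; AC; AD] = 0.
Expanding, this is linear in p: (168)p + (2688) = 0.
So p = -16.

-16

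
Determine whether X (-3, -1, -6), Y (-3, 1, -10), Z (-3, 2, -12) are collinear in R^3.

XY = (0, 2, -4), XZ = (0, 3, -6).
Each component of XZ is 3/2 times the corresponding component of XY, so XZ = 3/2·XY and the points are collinear.

Yes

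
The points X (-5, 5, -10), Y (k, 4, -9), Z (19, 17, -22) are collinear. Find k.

Direction XZ = (24, 12, -12). From the y-coordinate of Y, the parameter along the line is τ = (4 − 5)/12 = -1/12.
Then k = (-5) + (-1/12)·(24) = -7.

-7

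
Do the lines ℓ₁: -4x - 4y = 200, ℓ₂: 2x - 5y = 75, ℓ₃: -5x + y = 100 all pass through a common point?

Yes

The three lines meet at one point iff the augmented coefficient matrix [aᵢ bᵢ cᵢ] has rank < 3, i.e. its determinant vanishes.
Here the determinant is 0.
It vanishes, so the lines are concurrent at (-25, -25).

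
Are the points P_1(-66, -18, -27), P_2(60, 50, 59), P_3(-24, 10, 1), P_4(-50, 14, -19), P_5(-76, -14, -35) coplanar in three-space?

Yes

The plane through P_1, P_2, P_3 has normal n = P_1P_2 × P_1P_3 = (-504, 84, 672) and equation n·P = 13608.
Checking the remaining points: n·P_4 = 13608, n·P_5 = 13608.
All equal 13608, so all 5 points lie in one plane.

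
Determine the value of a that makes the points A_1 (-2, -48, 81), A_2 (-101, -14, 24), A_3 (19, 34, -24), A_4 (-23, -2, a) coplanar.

The points are coplanar iff A_1A_2 · (A_1A_3 × A_1A_4) = 0.
Expanding, this is linear in a: (-8832)a + (158976) = 0.
So a = 18.

18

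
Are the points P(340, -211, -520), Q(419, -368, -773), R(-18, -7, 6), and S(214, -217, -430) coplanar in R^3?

With P as base: PQ = (79, -157, -253), PR = (-358, 204, 526), PS = (-126, -6, 90).
PR × PS = (21516, -34056, 27852).
PQ · (PR × PS) = 0.
The scalar triple product vanishes, so the four points are coplanar.

Yes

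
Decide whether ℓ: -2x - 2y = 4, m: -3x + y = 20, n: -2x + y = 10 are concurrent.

Lines aᵢx + bᵢy = cᵢ with pairwise distinct directions are concurrent exactly when det[aᵢ bᵢ cᵢ] = 0.
Here the determinant is 36.
Nonzero, so no common point exists.

No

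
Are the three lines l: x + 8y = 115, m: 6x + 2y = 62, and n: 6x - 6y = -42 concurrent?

No

Lines aᵢx + bᵢy = cᵢ with pairwise distinct directions are concurrent exactly when det[aᵢ bᵢ cᵢ] = 0.
Here the determinant is -240.
Nonzero, so no common point exists.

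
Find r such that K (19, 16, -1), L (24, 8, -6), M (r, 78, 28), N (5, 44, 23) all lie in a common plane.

-25

Normal to plane KLN: n = (-52, -50, 28); plane equation n·P = -1816.
Requiring n·M = -1816: (-52)r + (-3116) = -1816.
So r = -25.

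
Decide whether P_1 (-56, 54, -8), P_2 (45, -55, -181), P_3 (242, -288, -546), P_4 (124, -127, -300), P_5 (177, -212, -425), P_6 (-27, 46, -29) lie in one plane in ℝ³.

The plane through P_1, P_2, P_3 has normal n = P_1P_2 × P_1P_3 = (-524, 2784, -2060) and equation n·P = 196160.
Checking the remaining points: n·P_4 = 199456, n·P_5 = 192544, n·P_6 = 201952.
Since n·P_4 = 199456 ≠ 196160, P_4 is off the plane and the points are not all coplanar.

No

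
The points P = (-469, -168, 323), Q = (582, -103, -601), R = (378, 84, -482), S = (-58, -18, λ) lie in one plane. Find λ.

Coplanarity ⇔ det[PQ; PR; PS] = 0.
Expanding, this is linear in λ: (209797)λ + (15944572) = 0.
So λ = -76.

-76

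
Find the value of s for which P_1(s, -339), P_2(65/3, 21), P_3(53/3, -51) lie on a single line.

5/3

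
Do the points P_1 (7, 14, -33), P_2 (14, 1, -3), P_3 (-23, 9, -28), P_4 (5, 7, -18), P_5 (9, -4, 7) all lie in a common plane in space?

The plane through P_1, P_2, P_3 has normal n = P_1P_2 × P_1P_3 = (85, -935, -425) and equation n·P = 1530.
Checking the remaining points: n·P_4 = 1530, n·P_5 = 1530.
All equal 1530, so all 5 points lie in one plane.

Yes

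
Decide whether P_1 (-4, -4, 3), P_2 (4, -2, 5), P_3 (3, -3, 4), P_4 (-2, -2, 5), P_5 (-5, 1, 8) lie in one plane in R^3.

Yes

The plane through P_1, P_2, P_3 has normal n = P_1P_2 × P_1P_3 = (0, 6, -6) and equation n·P = -42.
Checking the remaining points: n·P_4 = -42, n·P_5 = -42.
All equal -42, so all 5 points lie in one plane.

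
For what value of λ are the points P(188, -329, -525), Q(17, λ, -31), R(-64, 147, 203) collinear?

Direction PR = (-252, 476, 728). From the x-coordinate of Q, the parameter along the line is τ = (17 − 188)/(-252) = 19/28.
Then λ = (-329) + 19/28·(476) = -6.

-6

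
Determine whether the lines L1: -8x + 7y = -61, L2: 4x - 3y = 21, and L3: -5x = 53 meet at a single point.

No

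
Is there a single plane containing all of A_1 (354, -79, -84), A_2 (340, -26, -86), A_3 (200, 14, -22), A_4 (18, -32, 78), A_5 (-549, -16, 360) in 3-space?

No

The plane through A_1, A_2, A_3 has normal n = A_1A_2 × A_1A_3 = (3472, 1176, 6860) and equation n·P = 559944.
Checking the remaining points: n·A_4 = 559944, n·A_5 = 544656.
Since n·A_5 = 544656 ≠ 559944, A_5 is off the plane and the points are not all coplanar.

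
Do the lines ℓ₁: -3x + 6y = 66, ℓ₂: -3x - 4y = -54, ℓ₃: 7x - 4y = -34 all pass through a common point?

Lines aᵢx + bᵢy = cᵢ with pairwise distinct directions are concurrent exactly when det[aᵢ bᵢ cᵢ] = 0.
Here the determinant is 0.
It vanishes, so the lines are concurrent at (2, 12).

Yes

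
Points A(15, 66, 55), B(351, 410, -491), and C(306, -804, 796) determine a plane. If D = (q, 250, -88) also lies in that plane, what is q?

-71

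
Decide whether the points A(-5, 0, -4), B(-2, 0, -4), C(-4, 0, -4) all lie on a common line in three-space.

AB = (3, 0, 0), AC = (1, 0, 0).
AB × AC = (0, 0, 0).
The cross product vanishes, so the three points are collinear.

Yes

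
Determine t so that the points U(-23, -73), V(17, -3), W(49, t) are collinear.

The three points are collinear iff det[UV; UW] = 0.
This determinant is linear in t: (40)t + (-2120) = 0, so t = 53.

53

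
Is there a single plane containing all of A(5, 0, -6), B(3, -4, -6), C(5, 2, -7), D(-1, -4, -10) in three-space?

Yes

With A as base: AB = (-2, -4, 0), AC = (0, 2, -1), AD = (-6, -4, -4).
AC × AD = (-12, 6, 12).
AB · (AC × AD) = 0.
The scalar triple product vanishes, so the four points are coplanar.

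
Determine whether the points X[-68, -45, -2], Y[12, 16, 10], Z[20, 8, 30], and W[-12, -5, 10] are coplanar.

Yes

The four points are coplanar iff the 3×3 determinant with rows XY, XZ, XW is zero.
Rows: (80, 61, 12), (88, 53, 32), (56, 40, 12).
Expanding along the first row: (80)(-644) − (61)(-736) + (12)(552) = 0.
Zero determinant ⇒ coplanar.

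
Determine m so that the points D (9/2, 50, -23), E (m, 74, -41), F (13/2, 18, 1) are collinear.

Direction DF = (2, -32, 24). From the y-coordinate of E, the parameter along the line is τ = (74 − 50)/(-32) = -3/4.
Then m = 9/2 + (-3/4)·(2) = 3.

3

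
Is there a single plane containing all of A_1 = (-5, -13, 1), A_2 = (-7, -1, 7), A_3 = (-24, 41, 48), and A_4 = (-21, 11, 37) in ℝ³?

Yes

A normal to the plane through A_1, A_2, A_3 is n = A_1A_2 × A_1A_3 = (240, -20, 120).
The plane has equation n·P = -820. For A_4: n·A_4 = -820.
Equal, so A_4 lies in the plane and all four are coplanar.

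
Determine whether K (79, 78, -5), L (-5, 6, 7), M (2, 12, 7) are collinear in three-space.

No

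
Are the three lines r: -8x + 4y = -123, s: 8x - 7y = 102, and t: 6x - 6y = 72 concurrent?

No

Intersecting r and s: solving the 2×2 system gives (x, y) = (151/8, 7).
Substitute into t: (6)(151/8) + (-6)(7) = 285/4.
But t requires 72 ≠ 285/4, so the three lines have no common point.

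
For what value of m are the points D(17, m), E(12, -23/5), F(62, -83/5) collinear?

-29/5

The three points are collinear iff det[DE; DF] = 0.
This determinant is linear in m: (50)m + (290) = 0, so m = -29/5.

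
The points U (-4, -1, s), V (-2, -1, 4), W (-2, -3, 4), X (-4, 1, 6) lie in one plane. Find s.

6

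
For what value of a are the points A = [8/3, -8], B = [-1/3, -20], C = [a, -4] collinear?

Collinearity: (C − A) must be parallel to (B − A) = (-3, -12).
Cross-multiplying the components: (a − 8/3)·(-12) = (4)·(-3).
Solving gives a = 11/3.

11/3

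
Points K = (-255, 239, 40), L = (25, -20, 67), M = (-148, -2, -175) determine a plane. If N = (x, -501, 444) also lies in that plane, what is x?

Coplanarity requires KL · (KM × KN) = 0.
KL = (280, -259, 27), KM = (107, -241, -215); the triple product is linear in x with coefficient 62192 and constant term -46892768.
Setting it to zero: x = 754.

754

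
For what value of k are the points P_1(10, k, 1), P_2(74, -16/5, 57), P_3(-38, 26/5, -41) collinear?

Direction P_2P_3 = (-112, 42/5, -98). From the x-coordinate of P_1, the parameter along the line is τ = (10 − 74)/(-112) = 4/7.
Then k = (-16/5) + 4/7·(42/5) = 8/5.

8/5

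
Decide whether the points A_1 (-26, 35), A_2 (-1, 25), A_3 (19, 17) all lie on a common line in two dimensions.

A_1A_2 = (25, -10), A_1A_3 = (45, -18).
det[A_1A_2; A_1A_3] = (25)(-18) − (-10)(45) = 0.
The determinant is zero, so the points are collinear.

Yes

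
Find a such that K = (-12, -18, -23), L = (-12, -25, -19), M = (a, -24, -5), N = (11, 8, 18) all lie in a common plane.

-6

The points are coplanar iff KL · (KM × KN) = 0.
Expanding, this is linear in a: (391)a + (2346) = 0.
So a = -6.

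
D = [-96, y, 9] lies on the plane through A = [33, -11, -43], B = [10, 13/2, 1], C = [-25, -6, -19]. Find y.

The plane through A, B, C has equation 200x − 2000y + 900z = -10100.
Substituting D: (-2000)y + (-11100) = -10100, so y = -1/2.

-1/2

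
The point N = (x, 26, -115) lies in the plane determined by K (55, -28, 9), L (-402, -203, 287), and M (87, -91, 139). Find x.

-55

A normal to the plane is n = KL × KM = (-5236, 68306, 34391).
N lies in the plane iff n · KN = 0.
This gives (-5236)x + (-287980) = 0, so x = -55.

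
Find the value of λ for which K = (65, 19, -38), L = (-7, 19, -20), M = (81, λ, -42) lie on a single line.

19

Direction KL = (-72, 0, 18). From the x-coordinate of M, the parameter along the line is τ = (81 − 65)/(-72) = -2/9.
Then λ = 19 + (-2/9)·(0) = 19.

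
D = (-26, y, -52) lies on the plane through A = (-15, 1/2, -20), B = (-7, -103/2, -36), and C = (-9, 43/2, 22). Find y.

A normal to the plane is n = AB × AC = (-1848, -432, 480).
D lies in the plane iff n · AD = 0.
This gives (-432)y + (5184) = 0, so y = 12.

12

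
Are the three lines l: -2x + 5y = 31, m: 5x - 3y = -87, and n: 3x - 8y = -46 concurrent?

Yes

Intersecting l and m: solving the 2×2 system gives (x, y) = (-18, -1).
Substitute into n: (3)(-18) + (-8)(-1) = -46.
This equals -46, so (-18, -1) lies on all three lines and they are concurrent.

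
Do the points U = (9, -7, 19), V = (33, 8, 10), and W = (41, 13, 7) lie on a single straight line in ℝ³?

Yes

UV = (24, 15, -9), UW = (32, 20, -12).
Each component of UW is 4/3 times the corresponding component of UV, so UW = 4/3·UV and the points are collinear.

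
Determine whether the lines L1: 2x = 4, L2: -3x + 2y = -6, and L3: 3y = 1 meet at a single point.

Intersecting L1 and L2: solving the 2×2 system gives (x, y) = (2, 0).
Substitute into L3: (0)(2) + (3)(0) = 0.
But L3 requires 1 ≠ 0, so the three lines have no common point.

No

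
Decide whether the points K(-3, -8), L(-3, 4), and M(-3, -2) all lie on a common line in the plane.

KL = (0, 12), KM = (0, 6).
Checking proportionality: KM = 1/2·KL, so the vectors are parallel and the points are collinear.

Yes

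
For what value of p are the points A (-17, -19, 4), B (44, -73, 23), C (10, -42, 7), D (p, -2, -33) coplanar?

-30

Normal to plane ABC: n = (275, 330, 55); plane equation n·P = -10725.
Requiring n·D = -10725: (275)p + (-2475) = -10725.
So p = -30.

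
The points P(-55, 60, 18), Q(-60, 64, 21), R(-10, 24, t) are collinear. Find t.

-9

Collinearity requires PQ × PR = 0; each component is linear in t.
The x-component gives (4)t + (36) = 0, so t = -9.
The remaining components then also vanish.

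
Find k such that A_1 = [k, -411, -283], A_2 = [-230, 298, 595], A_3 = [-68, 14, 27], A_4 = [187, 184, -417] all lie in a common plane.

-68

Coplanarity ⇔ det[A_1A_2; A_1A_3; A_1A_4] = 0.
Expanding, this is linear in k: (-222656)k + (-15140608) = 0.
So k = -68.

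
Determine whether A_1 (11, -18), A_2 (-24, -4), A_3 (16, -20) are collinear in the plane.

A_1A_2 = (-35, 14), A_1A_3 = (5, -2).
det[A_1A_2; A_1A_3] = (-35)(-2) − (14)(5) = 0.
The determinant is zero, so the points are collinear.

Yes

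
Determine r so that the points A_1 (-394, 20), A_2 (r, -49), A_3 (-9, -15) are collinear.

365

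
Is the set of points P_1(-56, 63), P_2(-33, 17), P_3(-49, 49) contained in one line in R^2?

P_1P_2 = (23, -46), P_1P_3 = (7, -14).
Checking proportionality: P_1P_3 = 7/23·P_1P_2, so the vectors are parallel and the points are collinear.

Yes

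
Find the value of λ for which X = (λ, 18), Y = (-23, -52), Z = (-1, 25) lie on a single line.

The three points are collinear iff det[XY; XZ] = 0.
This determinant is linear in λ: (-77)λ + (-231) = 0, so λ = -3.

-3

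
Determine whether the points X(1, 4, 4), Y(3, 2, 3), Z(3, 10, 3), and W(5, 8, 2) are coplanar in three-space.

Yes

With X as base: XY = (2, -2, -1), XZ = (2, 6, -1), XW = (4, 4, -2).
XZ × XW = (-8, 0, -16).
XY · (XZ × XW) = 0.
The scalar triple product vanishes, so the four points are coplanar.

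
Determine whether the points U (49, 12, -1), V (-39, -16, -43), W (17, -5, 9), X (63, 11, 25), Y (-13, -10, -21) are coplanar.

The plane through U, V, W has normal n = UV × UW = (-994, 2224, 600) and equation n·P = -22618.
Checking the remaining points: n·X = -23158, n·Y = -21918.
Since n·X = -23158 ≠ -22618, X is off the plane and the points are not all coplanar.

No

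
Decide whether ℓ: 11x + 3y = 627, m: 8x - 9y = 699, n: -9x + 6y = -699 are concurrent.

No

Intersecting ℓ and m: solving the 2×2 system gives (x, y) = (2580/41, -891/41).
Substitute into n: (-9)(2580/41) + (6)(-891/41) = -28566/41.
But n requires -699 ≠ -28566/41, so the three lines have no common point.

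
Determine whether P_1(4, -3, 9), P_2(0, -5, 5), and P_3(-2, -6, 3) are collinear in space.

P_1P_2 = (-4, -2, -4), P_1P_3 = (-6, -3, -6).
P_1P_2 × P_1P_3 = (0, 0, 0).
The cross product vanishes, so the three points are collinear.

Yes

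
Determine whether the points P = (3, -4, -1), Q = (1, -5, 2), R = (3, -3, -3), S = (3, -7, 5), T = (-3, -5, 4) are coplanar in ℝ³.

The plane through P, Q, R has normal n = PQ × PR = (-1, -4, -2) and equation n·X = 15.
Checking the remaining points: n·S = 15, n·T = 15.
All equal 15, so all 5 points lie in one plane.

Yes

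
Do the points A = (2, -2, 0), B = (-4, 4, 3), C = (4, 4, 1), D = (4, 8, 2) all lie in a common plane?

With A as base: AB = (-6, 6, 3), AC = (2, 6, 1), AD = (2, 10, 2).
AC × AD = (2, -2, 8).
AB · (AC × AD) = 0.
The scalar triple product vanishes, so the four points are coplanar.

Yes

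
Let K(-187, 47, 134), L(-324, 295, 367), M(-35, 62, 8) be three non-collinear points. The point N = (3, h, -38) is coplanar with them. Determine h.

34

The plane through K, L, M has equation −34743x + 18154y − 39751z = 2023545.
Substituting N: (18154)h + (1406309) = 2023545, so h = 34.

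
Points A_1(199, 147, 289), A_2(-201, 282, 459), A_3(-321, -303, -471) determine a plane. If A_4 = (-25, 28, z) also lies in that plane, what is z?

79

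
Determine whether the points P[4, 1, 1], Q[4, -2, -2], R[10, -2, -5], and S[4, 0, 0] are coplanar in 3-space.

Yes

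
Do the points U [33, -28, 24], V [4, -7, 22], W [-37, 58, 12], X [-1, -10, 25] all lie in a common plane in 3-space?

No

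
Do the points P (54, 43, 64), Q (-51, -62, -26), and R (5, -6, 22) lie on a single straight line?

Yes

PQ = (-105, -105, -90), PR = (-49, -49, -42).
PQ × PR = (0, 0, 0).
The cross product vanishes, so the three points are collinear.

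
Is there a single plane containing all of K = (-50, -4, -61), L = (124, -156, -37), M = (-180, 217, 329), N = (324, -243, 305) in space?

A normal to the plane through K, L, M is n = KL × KM = (-64584, -70980, 18694).
The plane has equation n·P = 2372786. For N: n·N = 2024594.
2024594 ≠ 2372786, so N is off the plane.

No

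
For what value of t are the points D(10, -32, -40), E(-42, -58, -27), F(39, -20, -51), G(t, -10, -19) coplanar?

Normal to plane DEF: n = (130, -195, 130); plane equation n·P = 2340.
Requiring n·G = 2340: (130)t + (-520) = 2340.
So t = 22.

22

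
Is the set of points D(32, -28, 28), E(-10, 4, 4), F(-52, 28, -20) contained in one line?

DE = (-42, 32, -24), DF = (-84, 56, -48).
DE × DF = (-192, 0, 336).
The cross product is nonzero, so the points do not lie on one line.

No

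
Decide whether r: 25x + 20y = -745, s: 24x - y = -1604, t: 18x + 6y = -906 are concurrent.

Yes

Intersecting r and s: solving the 2×2 system gives (x, y) = (-65, 44).
Substitute into t: (18)(-65) + (6)(44) = -906.
This equals -906, so (-65, 44) lies on all three lines and they are concurrent.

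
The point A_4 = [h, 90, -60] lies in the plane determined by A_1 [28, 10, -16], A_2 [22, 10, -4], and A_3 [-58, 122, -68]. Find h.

-30

The plane through A_1, A_2, A_3 has equation −1344x − 1344y − 672z = -40320.
Substituting A_4: (-1344)h + (-80640) = -40320, so h = -30.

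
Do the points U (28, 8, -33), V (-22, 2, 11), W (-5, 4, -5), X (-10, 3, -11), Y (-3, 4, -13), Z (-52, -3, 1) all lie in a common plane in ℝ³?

The plane through U, V, W has normal n = UV × UW = (8, -52, 2) and equation n·P = -258.
Checking the remaining points: n·X = -258, n·Y = -258, n·Z = -258.
All equal -258, so all 6 points lie in one plane.

Yes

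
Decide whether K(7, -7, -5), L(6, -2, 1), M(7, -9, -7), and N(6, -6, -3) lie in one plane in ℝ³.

A normal to the plane through K, L, M is n = KL × KM = (2, -2, 2).
The plane has equation n·P = 18. For N: n·N = 18.
Equal, so N lies in the plane and all four are coplanar.

Yes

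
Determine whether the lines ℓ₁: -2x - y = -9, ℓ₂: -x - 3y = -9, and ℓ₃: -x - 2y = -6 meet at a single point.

Intersecting ℓ₁ and ℓ₂: solving the 2×2 system gives (x, y) = (18/5, 9/5).
Substitute into ℓ₃: (-1)(18/5) + (-2)(9/5) = -36/5.
But ℓ₃ requires -6 ≠ -36/5, so the three lines have no common point.

No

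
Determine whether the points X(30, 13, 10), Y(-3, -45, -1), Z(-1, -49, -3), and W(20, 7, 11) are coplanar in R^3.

No

A normal to the plane through X, Y, Z is n = XY × XZ = (72, -88, 248).
The plane has equation n·P = 3496. For W: n·W = 3552.
3552 ≠ 3496, so W is off the plane.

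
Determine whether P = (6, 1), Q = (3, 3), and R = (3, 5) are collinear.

PQ = (-3, 2), PR = (-3, 4).
If collinear, PR would be a scalar multiple of PQ. But (-3)·(4) ≠ (2)·(-3) (difference -6), so they are not parallel; the points are not collinear.

No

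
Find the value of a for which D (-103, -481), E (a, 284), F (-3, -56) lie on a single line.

77

The three points are collinear iff det[DE; DF] = 0.
This determinant is linear in a: (425)a + (-32725) = 0, so a = 77.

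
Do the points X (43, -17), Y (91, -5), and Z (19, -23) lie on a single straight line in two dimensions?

XY = (48, 12), XZ = (-24, -6).
Checking proportionality: XZ = -1/2·XY, so the vectors are parallel and the points are collinear.

Yes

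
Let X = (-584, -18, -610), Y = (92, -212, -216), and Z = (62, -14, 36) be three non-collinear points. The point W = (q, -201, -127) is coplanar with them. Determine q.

166

A normal to the plane is n = XY × XZ = (-126900, -182172, 128028).
W lies in the plane iff n · XW = 0.
This gives (-126900)q + (21065400) = 0, so q = 166.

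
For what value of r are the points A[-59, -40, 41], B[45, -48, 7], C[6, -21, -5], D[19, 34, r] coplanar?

The points are coplanar iff AB · (AC × AD) = 0.
Expanding, this is linear in r: (2496)r + (167232) = 0.
So r = -67.

-67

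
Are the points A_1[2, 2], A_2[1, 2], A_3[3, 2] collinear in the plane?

Yes

A_1A_2 = (-1, 0), A_1A_3 = (1, 0).
Checking proportionality: A_1A_3 = -1·A_1A_2, so the vectors are parallel and the points are collinear.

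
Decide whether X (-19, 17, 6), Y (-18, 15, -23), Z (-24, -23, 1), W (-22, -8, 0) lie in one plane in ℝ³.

A normal to the plane through X, Y, Z is n = XY × XZ = (-1150, 150, -50).
The plane has equation n·P = 24100. For W: n·W = 24100.
Equal, so W lies in the plane and all four are coplanar.

Yes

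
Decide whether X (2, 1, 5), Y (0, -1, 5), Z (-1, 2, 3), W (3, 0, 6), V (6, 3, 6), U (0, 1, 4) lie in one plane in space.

The plane through X, Y, Z has normal n = XY × XZ = (4, -4, -8) and equation n·P = -36.
Checking the remaining points: n·W = -36, n·V = -36, n·U = -36.
All equal -36, so all 6 points lie in one plane.

Yes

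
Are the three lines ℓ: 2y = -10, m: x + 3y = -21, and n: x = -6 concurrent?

Yes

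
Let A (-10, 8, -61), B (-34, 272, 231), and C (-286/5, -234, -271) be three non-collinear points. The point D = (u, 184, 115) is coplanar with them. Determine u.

-18/5

A normal to the plane is n = AB × AC = (15224, -94112/5, 91344/5).
D lies in the plane iff n · AD = 0.
This gives (15224)u + (274032/5) = 0, so u = -18/5.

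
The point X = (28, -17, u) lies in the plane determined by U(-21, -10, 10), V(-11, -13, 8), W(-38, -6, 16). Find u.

A normal to the plane is n = UV × UW = (-10, -26, -11).
X lies in the plane iff n · UX = 0.
This gives (-11)u + (-198) = 0, so u = -18.

-18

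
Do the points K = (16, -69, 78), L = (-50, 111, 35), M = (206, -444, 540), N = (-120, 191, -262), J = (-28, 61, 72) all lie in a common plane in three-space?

No

The plane through K, L, M has normal n = KL × KM = (67035, 22322, -9450) and equation n·P = -1204758.
Checking the remaining points: n·N = -1304798, n·J = -1195738.
Since n·N = -1304798 ≠ -1204758, N is off the plane and the points are not all coplanar.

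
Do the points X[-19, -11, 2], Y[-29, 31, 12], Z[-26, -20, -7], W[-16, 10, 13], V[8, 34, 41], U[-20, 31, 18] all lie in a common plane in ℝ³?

The plane through X, Y, Z has normal n = XY × XZ = (-288, -160, 384) and equation n·P = 8000.
Checking the remaining points: n·W = 8000, n·V = 8000, n·U = 7712.
Since n·U = 7712 ≠ 8000, U is off the plane and the points are not all coplanar.

No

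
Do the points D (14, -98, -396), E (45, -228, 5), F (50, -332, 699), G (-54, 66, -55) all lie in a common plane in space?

No

A normal to the plane through D, E, F is n = DE × DF = (-48516, -19509, -2574).
The plane has equation n·P = 2251962. For G: n·G = 1473840.
1473840 ≠ 2251962, so G is off the plane.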